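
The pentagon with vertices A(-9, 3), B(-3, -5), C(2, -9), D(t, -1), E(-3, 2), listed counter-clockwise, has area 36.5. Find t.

-2

The doubled signed area Σ (x_i y_{i+1} − x_{i+1} y_i) is linear in t.
With t=0 it equals 95; the coefficient of t is 11 (from the two edges through D).
So 11·t + 95 = 2·36.5 = 73 ⇒ t = -2.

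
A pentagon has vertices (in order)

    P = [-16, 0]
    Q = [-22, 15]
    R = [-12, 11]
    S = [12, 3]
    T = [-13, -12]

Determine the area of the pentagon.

383.5

Apply the shoelace (surveyor's) formula: 2A = Σ (x_i·y_{i+1} − x_{i+1}·y_i), indices taken mod 5.
Σ = (-240) + (-62) + (-168) + (-105) + (-192) = -767
Area = |Σ|/2 = 383.5.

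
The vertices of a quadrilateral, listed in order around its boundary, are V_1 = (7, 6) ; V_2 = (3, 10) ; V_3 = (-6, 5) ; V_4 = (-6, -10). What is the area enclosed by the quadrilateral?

125.5

Σ = (52) + (75) + (90) + (34) = 251
Area = |Σ|/2 = 125.5.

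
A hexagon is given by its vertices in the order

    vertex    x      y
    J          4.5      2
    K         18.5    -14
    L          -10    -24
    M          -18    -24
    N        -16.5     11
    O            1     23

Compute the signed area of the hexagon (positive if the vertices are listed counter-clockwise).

J→K: (4.5)(-14) − (18.5)(2) = -100
K→L: (18.5)(-24) − (-10)(-14) = -584
L→M: (-10)(-24) − (-18)(-24) = -192
M→N: (-18)(11) − (-16.5)(-24) = -594
N→O: (-16.5)(23) − (1)(11) = -390.5
O→J: (1)(2) − (4.5)(23) = -101.5
Σ = -1962
Signed area = Σ/2 = -981 (negative ⇒ clockwise traversal).

-981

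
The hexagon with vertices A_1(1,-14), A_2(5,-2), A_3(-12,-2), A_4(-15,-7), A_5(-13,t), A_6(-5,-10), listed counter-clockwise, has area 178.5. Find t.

The doubled signed area Σ (x_i y_{i+1} − x_{i+1} y_i) is linear in t.
With t=0 it equals 207; the coefficient of t is -10 (from the two edges through A_5).
So -10·t + 207 = 2·178.5 = 357 ⇒ t = -15.

-15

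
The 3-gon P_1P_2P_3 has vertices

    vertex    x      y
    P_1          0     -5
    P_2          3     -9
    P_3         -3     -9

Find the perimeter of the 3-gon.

|P_1P_2| = √((3)² + (-4)²) = √25 = 5
|P_2P_3| = √((-6)² + (0)²) = √36 = 6
|P_3P_1| = √((3)² + (4)²) = √25 = 5
Perimeter = 5 + 6 + 5 = 16.

16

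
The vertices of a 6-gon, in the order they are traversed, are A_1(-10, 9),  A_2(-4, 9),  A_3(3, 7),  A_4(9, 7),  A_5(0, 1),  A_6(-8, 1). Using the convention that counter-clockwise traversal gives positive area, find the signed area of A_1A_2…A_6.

-98

Apply the surveyor's formula: 2A = Σ (x_i·y_{i+1} − x_{i+1}·y_i), indices taken mod 6.
Σ = (-54) + (-55) + (-42) + (9) + (8) + (-62) = -196
Signed area = Σ/2 = -98 (negative ⇒ clockwise traversal).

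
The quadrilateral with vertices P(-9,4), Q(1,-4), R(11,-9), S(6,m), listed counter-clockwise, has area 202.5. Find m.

The doubled signed area Σ (x_i y_{i+1} − x_{i+1} y_i) is linear in m.
With m=0 it equals 145; the coefficient of m is 20 (from the two edges through S).
So 20·m + 145 = 2·202.5 = 405 ⇒ m = 13.

13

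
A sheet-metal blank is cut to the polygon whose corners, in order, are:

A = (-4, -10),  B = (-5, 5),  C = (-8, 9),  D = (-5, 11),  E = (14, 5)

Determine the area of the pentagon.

208.5

Apply the surveyor's formula: 2A = Σ (x_i·y_{i+1} − x_{i+1}·y_i), indices taken mod 5.
A→B: (-4)(5) − (-5)(-10) = -70
B→C: (-5)(9) − (-8)(5) = -5
C→D: (-8)(11) − (-5)(9) = -43
D→E: (-5)(5) − (14)(11) = -179
E→A: (14)(-10) − (-4)(5) = -120
Σ = -417
Area = |Σ|/2 = 208.5.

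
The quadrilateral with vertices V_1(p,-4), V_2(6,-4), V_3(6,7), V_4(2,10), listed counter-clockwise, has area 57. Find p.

1

Write out the shoelace sum; only the two edges meeting at V_1 involve p:
2·Area = [(2·(-4) − p·10) + (p·(-4) − 6·(-4))] + 112
       = -14·p + 128 = 114
⇒ p = 1.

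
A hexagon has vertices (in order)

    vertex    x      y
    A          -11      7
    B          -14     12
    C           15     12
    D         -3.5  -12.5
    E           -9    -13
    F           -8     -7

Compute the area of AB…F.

384.25

Apply the surveyor's formula: 2A = Σ (x_i·y_{i+1} − x_{i+1}·y_i), indices taken mod 6.
Σ = (-34) + (-348) + (-145.5) + (-67) + (-41) + (-133) = -768.5
Area = |Σ|/2 = 384.25.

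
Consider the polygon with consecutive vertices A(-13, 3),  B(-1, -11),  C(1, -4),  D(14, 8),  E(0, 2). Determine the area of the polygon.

Apply the shoelace (surveyor's) formula: 2A = Σ (x_i·y_{i+1} − x_{i+1}·y_i), indices taken mod 5.
Cross-terms: 146, 15, 64, 28, 26  ⇒  Σ = 279
Area = |Σ|/2 = 139.5.

139.5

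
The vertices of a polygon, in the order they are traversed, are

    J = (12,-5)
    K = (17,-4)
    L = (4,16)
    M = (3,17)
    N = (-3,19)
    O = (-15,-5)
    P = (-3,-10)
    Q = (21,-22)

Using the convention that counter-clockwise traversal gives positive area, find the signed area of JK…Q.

Apply the surveyor's formula: 2A = Σ (x_i·y_{i+1} − x_{i+1}·y_i), indices taken mod 8.
Cross-terms: 37, 288, 20, 108, 300, 135, 276, 159  ⇒  Σ = 1323
Signed area = Σ/2 = 661.5 (positive ⇒ counter-clockwise traversal).

661.5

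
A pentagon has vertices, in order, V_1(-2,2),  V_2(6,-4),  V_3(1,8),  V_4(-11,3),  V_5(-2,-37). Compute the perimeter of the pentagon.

116

|V_1V_2| = √((8)² + (-6)²) = √100 = 10
|V_2V_3| = √((-5)² + (12)²) = √169 = 13
|V_3V_4| = √((-12)² + (-5)²) = √169 = 13
|V_4V_5| = √((9)² + (-40)²) = √1681 = 41
|V_5V_1| = √((0)² + (39)²) = √1521 = 39
Perimeter = 10 + 13 + 13 + 41 + 39 = 116.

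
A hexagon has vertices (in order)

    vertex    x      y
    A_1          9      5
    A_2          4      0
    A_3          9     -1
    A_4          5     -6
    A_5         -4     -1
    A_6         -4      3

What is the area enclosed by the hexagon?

82.5

Apply the surveyor's formula: 2A = Σ (x_i·y_{i+1} − x_{i+1}·y_i), indices taken mod 6.
Σ = (-20) + (-4) + (-49) + (-29) + (-16) + (-47) = -165
Area = |Σ|/2 = 82.5.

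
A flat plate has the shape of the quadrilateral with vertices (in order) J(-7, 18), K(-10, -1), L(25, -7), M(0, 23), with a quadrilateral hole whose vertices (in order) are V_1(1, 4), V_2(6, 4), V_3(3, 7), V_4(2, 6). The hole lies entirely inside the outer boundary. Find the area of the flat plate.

501

Outer boundary:
Apply the shoelace formula: 2A = Σ (x_i·y_{i+1} − x_{i+1}·y_i), indices taken mod 4.
Σ = (187) + (95) + (575) + (161) = 1018
Area = |Σ|/2 = 509.
Hole:
Apply the shoelace (surveyor's) formula: 2A = Σ (x_i·y_{i+1} − x_{i+1}·y_i), indices taken mod 4.
Σ = (-20) + (30) + (4) + (2) = 16
Area = |Σ|/2 = 8.
Net area = 509 − 8 = 501.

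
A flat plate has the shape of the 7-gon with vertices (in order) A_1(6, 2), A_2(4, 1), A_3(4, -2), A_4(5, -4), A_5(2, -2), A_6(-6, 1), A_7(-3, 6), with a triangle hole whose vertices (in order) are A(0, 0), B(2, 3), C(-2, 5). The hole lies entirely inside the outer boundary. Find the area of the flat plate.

Outer boundary:
Apply the shoelace formula: 2A = Σ (x_i·y_{i+1} − x_{i+1}·y_i), indices taken mod 7.
Σ = (-2) + (-12) + (-6) + (-2) + (-10) + (-33) + (-42) = -107
Area = |Σ|/2 = 53.5.
Hole:
Σ = (0) + (16) + (0) = 16
Area = |Σ|/2 = 8.
Net area = 53.5 − 8 = 45.5.

45.5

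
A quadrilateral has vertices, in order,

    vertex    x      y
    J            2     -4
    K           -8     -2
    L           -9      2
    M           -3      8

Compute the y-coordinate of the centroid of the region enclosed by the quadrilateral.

23/21

Apply the surveyor's formula. First the cross-terms c_i = x_i·y_{i+1} − x_{i+1}·y_i:
  -36, -34, -66, -4  ⇒  2A = -140, A = -70.
Then Σ (y_i + y_{i+1})·c_i = -460, so ȳ = -460 / (6·(-70)) = 23/21.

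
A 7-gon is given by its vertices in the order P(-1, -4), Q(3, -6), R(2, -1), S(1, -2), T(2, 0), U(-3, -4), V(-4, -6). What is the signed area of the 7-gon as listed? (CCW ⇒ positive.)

P→Q: (-1)(-6) − (3)(-4) = 18
Q→R: (3)(-1) − (2)(-6) = 9
R→S: (2)(-2) − (1)(-1) = -3
S→T: (1)(0) − (2)(-2) = 4
T→U: (2)(-4) − (-3)(0) = -8
U→V: (-3)(-6) − (-4)(-4) = 2
V→P: (-4)(-4) − (-1)(-6) = 10
Σ = 32
Signed area = Σ/2 = 16 (positive ⇒ counter-clockwise traversal).

16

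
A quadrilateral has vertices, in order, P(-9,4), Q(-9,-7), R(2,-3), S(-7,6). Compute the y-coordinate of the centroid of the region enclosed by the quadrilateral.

Apply the shoelace formula. First the cross-terms c_i = x_i·y_{i+1} − x_{i+1}·y_i:
  99, 41, -9, 26  ⇒  2A = 157, A = 78.5.
Then Σ (y_i + y_{i+1})·c_i = -474, so ȳ = -474 / (6·78.5) = -158/157.

-158/157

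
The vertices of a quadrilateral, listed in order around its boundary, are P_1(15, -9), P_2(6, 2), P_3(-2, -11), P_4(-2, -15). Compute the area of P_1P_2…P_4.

Apply the surveyor's formula: 2A = Σ (x_i·y_{i+1} − x_{i+1}·y_i), indices taken mod 4.
Cross-terms: 84, -62, 8, 243  ⇒  Σ = 273
Area = |Σ|/2 = 136.5.

136.5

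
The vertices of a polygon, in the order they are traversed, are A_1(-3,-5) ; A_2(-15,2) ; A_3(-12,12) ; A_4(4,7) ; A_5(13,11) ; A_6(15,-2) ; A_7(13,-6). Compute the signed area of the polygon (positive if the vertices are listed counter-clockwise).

-377

Apply Gauss's area formula: 2A = Σ (x_i·y_{i+1} − x_{i+1}·y_i), indices taken mod 7.
Σ = (-81) + (-156) + (-132) + (-47) + (-191) + (-64) + (-83) = -754
Signed area = Σ/2 = -377 (negative ⇒ clockwise traversal).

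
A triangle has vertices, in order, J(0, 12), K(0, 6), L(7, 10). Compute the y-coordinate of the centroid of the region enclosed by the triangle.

28/3

Apply Gauss's area formula. First the cross-terms c_i = x_i·y_{i+1} − x_{i+1}·y_i:
  0, -42, 84  ⇒  2A = 42, A = 21.
Then Σ (y_i + y_{i+1})·c_i = 1176, so ȳ = 1176 / (6·21) = 28/3.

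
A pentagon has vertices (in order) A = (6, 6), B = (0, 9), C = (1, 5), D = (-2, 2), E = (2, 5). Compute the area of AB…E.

12.5

A→B: (6)(9) − (0)(6) = 54
B→C: (0)(5) − (1)(9) = -9
C→D: (1)(2) − (-2)(5) = 12
D→E: (-2)(5) − (2)(2) = -14
E→A: (2)(6) − (6)(5) = -18
Σ = 25
Area = |Σ|/2 = 12.5.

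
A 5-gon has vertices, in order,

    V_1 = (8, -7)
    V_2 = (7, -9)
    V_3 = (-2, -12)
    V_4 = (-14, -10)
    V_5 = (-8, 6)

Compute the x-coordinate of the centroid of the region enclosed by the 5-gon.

Apply the shoelace formula. First the cross-terms c_i = x_i·y_{i+1} − x_{i+1}·y_i:
  -23, -102, -148, -164, 8  ⇒  2A = -429, A = -214.5.
Then Σ (x_i + x_{i+1})·c_i = 5121, so x̄ = 5121 / (6·(-214.5)) = -569/143.

-569/143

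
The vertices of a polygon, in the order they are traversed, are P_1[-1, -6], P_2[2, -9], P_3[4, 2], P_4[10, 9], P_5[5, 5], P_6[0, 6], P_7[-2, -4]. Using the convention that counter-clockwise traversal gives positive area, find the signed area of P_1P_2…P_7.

66

Apply Gauss's area formula: 2A = Σ (x_i·y_{i+1} − x_{i+1}·y_i), indices taken mod 7.
Σ = (21) + (40) + (16) + (5) + (30) + (12) + (8) = 132
Signed area = Σ/2 = 66 (positive ⇒ counter-clockwise traversal).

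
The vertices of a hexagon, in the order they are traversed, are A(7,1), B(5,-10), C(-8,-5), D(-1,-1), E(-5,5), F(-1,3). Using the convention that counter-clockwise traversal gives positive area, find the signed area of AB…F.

Σ = (-75) + (-105) + (3) + (-10) + (-10) + (-22) = -219
Signed area = Σ/2 = -109.5 (negative ⇒ clockwise traversal).

-109.5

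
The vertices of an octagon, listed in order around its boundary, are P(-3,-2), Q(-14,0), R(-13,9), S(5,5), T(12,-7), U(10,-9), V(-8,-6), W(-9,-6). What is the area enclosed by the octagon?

Cross-terms: -28, -126, -110, -95, -38, -132, -6, 0  ⇒  Σ = -535
Area = |Σ|/2 = 267.5.

267.5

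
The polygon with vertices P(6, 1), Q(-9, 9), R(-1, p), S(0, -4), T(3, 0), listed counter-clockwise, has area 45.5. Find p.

0

The doubled signed area Σ (x_i y_{i+1} − x_{i+1} y_i) is linear in p.
With p=0 it equals 91; the coefficient of p is -9 (from the two edges through R).
So -9·p + 91 = 2·45.5 = 91 ⇒ p = 0.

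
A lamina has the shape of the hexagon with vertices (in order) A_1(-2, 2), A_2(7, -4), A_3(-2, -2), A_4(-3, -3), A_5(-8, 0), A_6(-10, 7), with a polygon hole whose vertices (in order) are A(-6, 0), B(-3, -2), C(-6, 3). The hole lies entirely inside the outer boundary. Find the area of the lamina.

52.5

Outer boundary:
Apply Gauss's area formula: 2A = Σ (x_i·y_{i+1} − x_{i+1}·y_i), indices taken mod 6.
A_1→A_2: (-2)(-4) − (7)(2) = -6
A_2→A_3: (7)(-2) − (-2)(-4) = -22
A_3→A_4: (-2)(-3) − (-3)(-2) = 0
A_4→A_5: (-3)(0) − (-8)(-3) = -24
A_5→A_6: (-8)(7) − (-10)(0) = -56
A_6→A_1: (-10)(2) − (-2)(7) = -6
Σ = -114
Area = |Σ|/2 = 57.
Hole:
Apply the shoelace (surveyor's) formula: 2A = Σ (x_i·y_{i+1} − x_{i+1}·y_i), indices taken mod 3.
Σ = (12) + (-21) + (18) = 9
Area = |Σ|/2 = 4.5.
Net area = 57 − 4.5 = 52.5.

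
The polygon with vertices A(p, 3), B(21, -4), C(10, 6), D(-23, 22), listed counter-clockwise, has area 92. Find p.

8

Write out the shoelace sum; only the two edges meeting at A involve p:
2·Area = [((-23)·3 − p·22) + (p·(-4) − 21·3)] + 524
       = -26·p + 392 = 184
⇒ p = 8.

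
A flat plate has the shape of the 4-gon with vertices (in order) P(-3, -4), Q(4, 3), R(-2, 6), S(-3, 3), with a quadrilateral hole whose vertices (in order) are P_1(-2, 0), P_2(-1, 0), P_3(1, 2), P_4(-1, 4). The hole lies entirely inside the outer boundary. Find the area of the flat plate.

Outer boundary:
Apply the surveyor's formula: 2A = Σ (x_i·y_{i+1} − x_{i+1}·y_i), indices taken mod 4.
P→Q: (-3)(3) − (4)(-4) = 7
Q→R: (4)(6) − (-2)(3) = 30
R→S: (-2)(3) − (-3)(6) = 12
S→P: (-3)(-4) − (-3)(3) = 21
Σ = 70
Area = |Σ|/2 = 35.
Hole:
Apply the shoelace formula: 2A = Σ (x_i·y_{i+1} − x_{i+1}·y_i), indices taken mod 4.
Σ = (0) + (-2) + (6) + (8) = 12
Area = |Σ|/2 = 6.
Net area = 35 − 6 = 29.

29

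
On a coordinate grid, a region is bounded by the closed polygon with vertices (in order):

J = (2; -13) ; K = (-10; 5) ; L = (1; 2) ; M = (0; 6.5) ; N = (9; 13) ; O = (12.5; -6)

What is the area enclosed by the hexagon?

Apply the shoelace (surveyor's) formula: 2A = Σ (x_i·y_{i+1} − x_{i+1}·y_i), indices taken mod 6.
Σ = (-120) + (-25) + (6.5) + (-58.5) + (-216.5) + (-150.5) = -564
Area = |Σ|/2 = 282.

282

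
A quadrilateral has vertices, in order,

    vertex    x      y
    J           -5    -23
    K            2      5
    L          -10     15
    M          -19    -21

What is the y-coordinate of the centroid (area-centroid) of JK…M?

-5.875

Apply the shoelace (surveyor's) formula. First the cross-terms c_i = x_i·y_{i+1} − x_{i+1}·y_i:
  21, 80, 495, 332  ⇒  2A = 928, A = 464.
Then Σ (y_i + y_{i+1})·c_i = -16356, so ȳ = -16356 / (6·464) = -5.875.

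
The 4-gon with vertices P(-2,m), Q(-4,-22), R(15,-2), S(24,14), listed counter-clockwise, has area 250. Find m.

The doubled signed area Σ (x_i y_{i+1} − x_{i+1} y_i) is linear in m.
With m=0 it equals 668; the coefficient of m is 28 (from the two edges through P).
So 28·m + 668 = 2·250 = 500 ⇒ m = -6.

-6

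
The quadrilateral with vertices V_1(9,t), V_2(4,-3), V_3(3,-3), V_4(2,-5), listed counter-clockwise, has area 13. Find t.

The doubled signed area Σ (x_i y_{i+1} − x_{i+1} y_i) is linear in t.
With t=0 it equals 6; the coefficient of t is -2 (from the two edges through V_1).
So -2·t + 6 = 2·13 = 26 ⇒ t = -10.

-10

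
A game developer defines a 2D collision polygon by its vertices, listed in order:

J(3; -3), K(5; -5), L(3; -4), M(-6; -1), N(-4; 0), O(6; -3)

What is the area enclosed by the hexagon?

Apply the shoelace formula: 2A = Σ (x_i·y_{i+1} − x_{i+1}·y_i), indices taken mod 6.
Σ = (0) + (-5) + (-27) + (-4) + (12) + (-9) = -33
Area = |Σ|/2 = 16.5.

16.5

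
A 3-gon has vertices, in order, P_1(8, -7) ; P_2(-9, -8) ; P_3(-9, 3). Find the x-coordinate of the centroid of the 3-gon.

Apply the surveyor's formula. First the cross-terms c_i = x_i·y_{i+1} − x_{i+1}·y_i:
  -127, -99, 39  ⇒  2A = -187, A = -93.5.
Then Σ (x_i + x_{i+1})·c_i = 1870, so x̄ = 1870 / (6·(-93.5)) = -10/3.

-10/3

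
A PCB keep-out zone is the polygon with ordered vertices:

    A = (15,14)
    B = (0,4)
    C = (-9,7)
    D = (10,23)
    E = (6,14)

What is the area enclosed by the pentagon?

A→B: (15)(4) − (0)(14) = 60
B→C: (0)(7) − (-9)(4) = 36
C→D: (-9)(23) − (10)(7) = -277
D→E: (10)(14) − (6)(23) = 2
E→A: (6)(14) − (15)(14) = -126
Σ = -305
Area = |Σ|/2 = 152.5.

152.5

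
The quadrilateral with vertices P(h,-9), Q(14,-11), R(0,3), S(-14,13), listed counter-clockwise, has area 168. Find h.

0

Write out the shoelace sum; only the two edges meeting at P involve h:
2·Area = [((-14)·(-9) − h·13) + (h·(-11) − 14·(-9))] + 84
       = -24·h + 336 = 336
⇒ h = 0.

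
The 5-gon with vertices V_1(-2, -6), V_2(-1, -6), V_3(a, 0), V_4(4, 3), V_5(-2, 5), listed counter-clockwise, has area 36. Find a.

2

The doubled signed area Σ (x_i y_{i+1} − x_{i+1} y_i) is linear in a.
With a=0 it equals 54; the coefficient of a is 9 (from the two edges through V_3).
So 9·a + 54 = 2·36 = 72 ⇒ a = 2.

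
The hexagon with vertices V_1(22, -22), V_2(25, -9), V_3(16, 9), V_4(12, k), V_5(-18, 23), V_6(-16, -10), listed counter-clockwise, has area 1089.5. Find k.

Write out the shoelace sum; only the two edges meeting at V_4 involve k:
2·Area = [(16·k − 12·9) + (12·23 − (-18)·k)] + 1841
       = 34·k + 2009 = 2179
⇒ k = 5.

5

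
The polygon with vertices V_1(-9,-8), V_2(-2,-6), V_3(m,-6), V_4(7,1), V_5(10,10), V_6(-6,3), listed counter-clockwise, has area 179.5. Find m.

6

The doubled signed area Σ (x_i y_{i+1} − x_{i+1} y_i) is linear in m.
With m=0 it equals 317; the coefficient of m is 7 (from the two edges through V_3).
So 7·m + 317 = 2·179.5 = 359 ⇒ m = 6.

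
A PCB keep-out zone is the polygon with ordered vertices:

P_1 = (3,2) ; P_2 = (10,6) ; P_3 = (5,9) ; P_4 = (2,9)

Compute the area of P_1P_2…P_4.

Σ = (-2) + (60) + (27) + (-23) = 62
Area = |Σ|/2 = 31.

31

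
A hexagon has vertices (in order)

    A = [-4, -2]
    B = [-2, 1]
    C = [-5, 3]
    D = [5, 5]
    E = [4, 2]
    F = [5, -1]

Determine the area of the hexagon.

Apply the shoelace (surveyor's) formula: 2A = Σ (x_i·y_{i+1} − x_{i+1}·y_i), indices taken mod 6.
Σ = (-8) + (-1) + (-40) + (-10) + (-14) + (-14) = -87
Area = |Σ|/2 = 43.5.

43.5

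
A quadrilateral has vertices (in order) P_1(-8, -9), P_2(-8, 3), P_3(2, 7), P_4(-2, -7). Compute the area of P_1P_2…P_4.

98

Apply Gauss's area formula: 2A = Σ (x_i·y_{i+1} − x_{i+1}·y_i), indices taken mod 4.
Σ = (-96) + (-62) + (0) + (-38) = -196
Area = |Σ|/2 = 98.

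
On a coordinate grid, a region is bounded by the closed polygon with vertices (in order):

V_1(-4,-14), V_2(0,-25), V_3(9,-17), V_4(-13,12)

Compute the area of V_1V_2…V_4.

Cross-terms: 100, 225, -113, 230  ⇒  Σ = 442
Area = |Σ|/2 = 221.

221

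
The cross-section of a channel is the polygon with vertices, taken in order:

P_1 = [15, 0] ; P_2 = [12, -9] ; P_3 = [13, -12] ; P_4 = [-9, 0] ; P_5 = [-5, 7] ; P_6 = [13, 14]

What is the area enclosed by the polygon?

352

Cross-terms: -135, -27, -108, -63, -161, -210  ⇒  Σ = -704
Area = |Σ|/2 = 352.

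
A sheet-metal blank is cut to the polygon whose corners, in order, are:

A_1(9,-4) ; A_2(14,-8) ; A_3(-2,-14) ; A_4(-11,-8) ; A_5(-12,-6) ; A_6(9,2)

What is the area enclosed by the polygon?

Cross-terms: -16, -212, -138, -30, 30, -54  ⇒  Σ = -420
Area = |Σ|/2 = 210.

210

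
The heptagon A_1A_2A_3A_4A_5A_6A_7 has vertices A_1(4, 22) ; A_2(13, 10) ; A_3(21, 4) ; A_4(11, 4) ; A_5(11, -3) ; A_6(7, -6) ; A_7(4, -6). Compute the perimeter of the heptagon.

|A_1A_2| = √((9)² + (-12)²) = √225 = 15
|A_2A_3| = √((8)² + (-6)²) = √100 = 10
|A_3A_4| = √((-10)² + (0)²) = √100 = 10
|A_4A_5| = √((0)² + (-7)²) = √49 = 7
|A_5A_6| = √((-4)² + (-3)²) = √25 = 5
|A_6A_7| = √((-3)² + (0)²) = √9 = 3
|A_7A_1| = √((0)² + (28)²) = √784 = 28
Perimeter = 15 + 10 + 10 + 7 + 5 + 3 + 28 = 78.

78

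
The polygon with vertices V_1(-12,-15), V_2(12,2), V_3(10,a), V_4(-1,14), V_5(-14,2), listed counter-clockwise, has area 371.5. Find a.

Write out the shoelace sum; only the two edges meeting at V_3 involve a:
2·Area = [(12·a − 10·2) + (10·14 − (-1)·a)] + 584
       = 13·a + 704 = 743
⇒ a = 3.

3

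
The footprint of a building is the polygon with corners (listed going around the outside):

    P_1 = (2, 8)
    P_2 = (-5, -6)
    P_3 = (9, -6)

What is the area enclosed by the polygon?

98

Apply Gauss's area formula: 2A = Σ (x_i·y_{i+1} − x_{i+1}·y_i), indices taken mod 3.
P_1→P_2: (2)(-6) − (-5)(8) = 28
P_2→P_3: (-5)(-6) − (9)(-6) = 84
P_3→P_1: (9)(8) − (2)(-6) = 84
Σ = 196
Area = |Σ|/2 = 98.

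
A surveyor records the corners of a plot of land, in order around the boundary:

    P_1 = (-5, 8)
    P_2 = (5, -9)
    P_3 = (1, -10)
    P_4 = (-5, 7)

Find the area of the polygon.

Apply the shoelace (surveyor's) formula: 2A = Σ (x_i·y_{i+1} − x_{i+1}·y_i), indices taken mod 4.
Σ = (5) + (-41) + (-43) + (-5) = -84
Area = |Σ|/2 = 42.

42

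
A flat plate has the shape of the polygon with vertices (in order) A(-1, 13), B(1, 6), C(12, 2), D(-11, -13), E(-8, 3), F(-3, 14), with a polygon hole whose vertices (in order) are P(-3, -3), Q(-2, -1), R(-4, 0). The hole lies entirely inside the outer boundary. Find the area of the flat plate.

Outer boundary:
Apply the shoelace formula: 2A = Σ (x_i·y_{i+1} − x_{i+1}·y_i), indices taken mod 6.
Σ = (-19) + (-70) + (-134) + (-137) + (-103) + (-25) = -488
Area = |Σ|/2 = 244.
Hole:
Apply Gauss's area formula: 2A = Σ (x_i·y_{i+1} − x_{i+1}·y_i), indices taken mod 3.
Σ = (-3) + (-4) + (12) = 5
Area = |Σ|/2 = 2.5.
Net area = 244 − 2.5 = 241.5.

241.5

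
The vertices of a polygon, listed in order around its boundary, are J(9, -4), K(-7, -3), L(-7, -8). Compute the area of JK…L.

Σ = (-55) + (35) + (100) = 80
Area = |Σ|/2 = 40.

40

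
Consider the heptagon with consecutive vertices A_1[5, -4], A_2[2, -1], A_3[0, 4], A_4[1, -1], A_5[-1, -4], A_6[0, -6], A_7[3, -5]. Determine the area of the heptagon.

19.5

Apply the surveyor's formula: 2A = Σ (x_i·y_{i+1} − x_{i+1}·y_i), indices taken mod 7.
Cross-terms: 3, 8, -4, -5, 6, 18, 13  ⇒  Σ = 39
Area = |Σ|/2 = 19.5.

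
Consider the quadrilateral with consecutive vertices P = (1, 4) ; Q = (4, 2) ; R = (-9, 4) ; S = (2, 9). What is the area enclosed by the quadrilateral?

Σ = (-14) + (34) + (-89) + (-1) = -70
Area = |Σ|/2 = 35.

35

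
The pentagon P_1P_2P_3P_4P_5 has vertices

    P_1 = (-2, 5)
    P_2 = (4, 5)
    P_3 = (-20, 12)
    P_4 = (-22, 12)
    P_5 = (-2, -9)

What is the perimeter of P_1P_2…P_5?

|P_1P_2| = √((6)² + (0)²) = √36 = 6
|P_2P_3| = √((-24)² + (7)²) = √625 = 25
|P_3P_4| = √((-2)² + (0)²) = √4 = 2
|P_4P_5| = √((20)² + (-21)²) = √841 = 29
|P_5P_1| = √((0)² + (14)²) = √196 = 14
Perimeter = 6 + 25 + 2 + 29 + 14 = 76.

76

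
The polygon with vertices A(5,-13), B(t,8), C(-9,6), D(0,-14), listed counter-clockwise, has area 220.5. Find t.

7

Write out the shoelace sum; only the two edges meeting at B involve t:
2·Area = [(5·8 − t·(-13)) + (t·6 − (-9)·8)] + 196
       = 19·t + 308 = 441
⇒ t = 7.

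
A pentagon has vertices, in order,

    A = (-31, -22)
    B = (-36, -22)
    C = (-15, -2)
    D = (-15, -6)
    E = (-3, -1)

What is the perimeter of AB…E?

|AB| = √((-5)² + (0)²) = √25 = 5
|BC| = √((21)² + (20)²) = √841 = 29
|CD| = √((0)² + (-4)²) = √16 = 4
|DE| = √((12)² + (5)²) = √169 = 13
|EA| = √((-28)² + (-21)²) = √1225 = 35
Perimeter = 5 + 29 + 4 + 13 + 35 = 86.

86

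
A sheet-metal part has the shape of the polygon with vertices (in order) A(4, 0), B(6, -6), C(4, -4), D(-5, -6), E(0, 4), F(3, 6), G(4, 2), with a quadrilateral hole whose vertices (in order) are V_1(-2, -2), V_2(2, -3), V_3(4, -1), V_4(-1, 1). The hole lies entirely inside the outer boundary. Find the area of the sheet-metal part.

Outer boundary:
Apply the shoelace formula: 2A = Σ (x_i·y_{i+1} − x_{i+1}·y_i), indices taken mod 7.
Cross-terms: -24, 0, -44, -20, -12, -18, -8  ⇒  Σ = -126
Area = |Σ|/2 = 63.
Hole:
V_1→V_2: (-2)(-3) − (2)(-2) = 10
V_2→V_3: (2)(-1) − (4)(-3) = 10
V_3→V_4: (4)(1) − (-1)(-1) = 3
V_4→V_1: (-1)(-2) − (-2)(1) = 4
Σ = 27
Area = |Σ|/2 = 13.5.
Net area = 63 − 13.5 = 49.5.

49.5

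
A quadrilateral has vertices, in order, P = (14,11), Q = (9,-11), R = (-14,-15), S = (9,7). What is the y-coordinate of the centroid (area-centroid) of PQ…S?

-67/14

Apply Gauss's area formula. First the cross-terms c_i = x_i·y_{i+1} − x_{i+1}·y_i:
  -253, -289, 37, 1  ⇒  2A = -504, A = -252.
Then Σ (y_i + y_{i+1})·c_i = 7236, so ȳ = 7236 / (6·(-252)) = -67/14.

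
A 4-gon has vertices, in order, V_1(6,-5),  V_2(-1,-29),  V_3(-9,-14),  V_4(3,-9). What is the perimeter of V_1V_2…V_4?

|V_1V_2| = √((-7)² + (-24)²) = √625 = 25
|V_2V_3| = √((-8)² + (15)²) = √289 = 17
|V_3V_4| = √((12)² + (5)²) = √169 = 13
|V_4V_1| = √((3)² + (4)²) = √25 = 5
Perimeter = 25 + 17 + 13 + 5 = 60.

60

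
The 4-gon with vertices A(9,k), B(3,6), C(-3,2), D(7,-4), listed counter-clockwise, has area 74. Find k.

The doubled signed area Σ (x_i y_{i+1} − x_{i+1} y_i) is linear in k.
With k=0 it equals 112; the coefficient of k is 4 (from the two edges through A).
So 4·k + 112 = 2·74 = 148 ⇒ k = 9.

9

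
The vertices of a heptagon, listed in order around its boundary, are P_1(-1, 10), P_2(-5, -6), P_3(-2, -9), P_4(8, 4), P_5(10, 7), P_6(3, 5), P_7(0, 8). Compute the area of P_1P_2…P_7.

115

P_1→P_2: (-1)(-6) − (-5)(10) = 56
P_2→P_3: (-5)(-9) − (-2)(-6) = 33
P_3→P_4: (-2)(4) − (8)(-9) = 64
P_4→P_5: (8)(7) − (10)(4) = 16
P_5→P_6: (10)(5) − (3)(7) = 29
P_6→P_7: (3)(8) − (0)(5) = 24
P_7→P_1: (0)(10) − (-1)(8) = 8
Σ = 230
Area = |Σ|/2 = 115.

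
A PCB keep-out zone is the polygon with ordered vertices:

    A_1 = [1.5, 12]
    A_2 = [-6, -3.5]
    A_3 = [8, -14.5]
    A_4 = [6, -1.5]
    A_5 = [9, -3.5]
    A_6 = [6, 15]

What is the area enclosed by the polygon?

Apply the shoelace formula: 2A = Σ (x_i·y_{i+1} − x_{i+1}·y_i), indices taken mod 6.
A_1→A_2: (1.5)(-3.5) − (-6)(12) = 66.75
A_2→A_3: (-6)(-14.5) − (8)(-3.5) = 115
A_3→A_4: (8)(-1.5) − (6)(-14.5) = 75
A_4→A_5: (6)(-3.5) − (9)(-1.5) = -7.5
A_5→A_6: (9)(15) − (6)(-3.5) = 156
A_6→A_1: (6)(12) − (1.5)(15) = 49.5
Σ = 454.75
Area = |Σ|/2 = 227.375.

227.375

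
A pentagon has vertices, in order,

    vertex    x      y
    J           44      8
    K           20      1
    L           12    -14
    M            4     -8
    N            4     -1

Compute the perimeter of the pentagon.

|JK| = √((-24)² + (-7)²) = √625 = 25
|KL| = √((-8)² + (-15)²) = √289 = 17
|LM| = √((-8)² + (6)²) = √100 = 10
|MN| = √((0)² + (7)²) = √49 = 7
|NJ| = √((40)² + (9)²) = √1681 = 41
Perimeter = 25 + 17 + 10 + 7 + 41 = 100.

100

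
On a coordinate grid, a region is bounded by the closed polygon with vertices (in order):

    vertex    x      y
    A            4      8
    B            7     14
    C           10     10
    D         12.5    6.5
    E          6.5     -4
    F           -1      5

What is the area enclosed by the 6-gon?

110.875

Apply the surveyor's formula: 2A = Σ (x_i·y_{i+1} − x_{i+1}·y_i), indices taken mod 6.
Cross-terms: 0, -70, -60, -92.25, 28.5, -28  ⇒  Σ = -221.75
Area = |Σ|/2 = 110.875.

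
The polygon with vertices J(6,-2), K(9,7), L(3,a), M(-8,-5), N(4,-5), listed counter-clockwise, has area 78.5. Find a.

The doubled signed area Σ (x_i y_{i+1} − x_{i+1} y_i) is linear in a.
With a=0 it equals 106; the coefficient of a is 17 (from the two edges through L).
So 17·a + 106 = 2·78.5 = 157 ⇒ a = 3.

3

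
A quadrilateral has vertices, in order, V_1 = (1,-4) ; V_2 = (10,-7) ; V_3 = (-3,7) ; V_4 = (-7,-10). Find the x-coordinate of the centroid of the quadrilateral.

Apply the shoelace (surveyor's) formula. First the cross-terms c_i = x_i·y_{i+1} − x_{i+1}·y_i:
  33, 49, 79, 38  ⇒  2A = 199, A = 99.5.
Then Σ (x_i + x_{i+1})·c_i = -312, so x̄ = -312 / (6·99.5) = -104/199.

-104/199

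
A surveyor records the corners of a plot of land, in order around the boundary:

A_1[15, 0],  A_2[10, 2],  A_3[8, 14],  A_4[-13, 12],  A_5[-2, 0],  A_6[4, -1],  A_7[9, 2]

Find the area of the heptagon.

Apply Gauss's area formula: 2A = Σ (x_i·y_{i+1} − x_{i+1}·y_i), indices taken mod 7.
Cross-terms: 30, 124, 278, 24, 2, 17, -30  ⇒  Σ = 445
Area = |Σ|/2 = 222.5.

222.5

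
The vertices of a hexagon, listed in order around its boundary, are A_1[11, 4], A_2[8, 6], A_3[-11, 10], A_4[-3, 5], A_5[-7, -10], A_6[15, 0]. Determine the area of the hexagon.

215

Apply the surveyor's formula: 2A = Σ (x_i·y_{i+1} − x_{i+1}·y_i), indices taken mod 6.
A_1→A_2: (11)(6) − (8)(4) = 34
A_2→A_3: (8)(10) − (-11)(6) = 146
A_3→A_4: (-11)(5) − (-3)(10) = -25
A_4→A_5: (-3)(-10) − (-7)(5) = 65
A_5→A_6: (-7)(0) − (15)(-10) = 150
A_6→A_1: (15)(4) − (11)(0) = 60
Σ = 430
Area = |Σ|/2 = 215.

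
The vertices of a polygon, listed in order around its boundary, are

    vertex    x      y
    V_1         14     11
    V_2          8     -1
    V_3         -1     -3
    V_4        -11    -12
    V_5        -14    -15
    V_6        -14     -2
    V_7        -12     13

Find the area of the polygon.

426.5

V_1→V_2: (14)(-1) − (8)(11) = -102
V_2→V_3: (8)(-3) − (-1)(-1) = -25
V_3→V_4: (-1)(-12) − (-11)(-3) = -21
V_4→V_5: (-11)(-15) − (-14)(-12) = -3
V_5→V_6: (-14)(-2) − (-14)(-15) = -182
V_6→V_7: (-14)(13) − (-12)(-2) = -206
V_7→V_1: (-12)(11) − (14)(13) = -314
Σ = -853
Area = |Σ|/2 = 426.5.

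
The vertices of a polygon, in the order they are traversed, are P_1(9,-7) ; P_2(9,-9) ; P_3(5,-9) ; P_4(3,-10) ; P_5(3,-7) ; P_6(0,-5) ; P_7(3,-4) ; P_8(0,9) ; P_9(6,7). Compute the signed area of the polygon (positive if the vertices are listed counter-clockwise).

Apply the surveyor's formula: 2A = Σ (x_i·y_{i+1} − x_{i+1}·y_i), indices taken mod 9.
Σ = (-18) + (-36) + (-23) + (9) + (-15) + (15) + (27) + (-54) + (-105) = -200
Signed area = Σ/2 = -100 (negative ⇒ clockwise traversal).

-100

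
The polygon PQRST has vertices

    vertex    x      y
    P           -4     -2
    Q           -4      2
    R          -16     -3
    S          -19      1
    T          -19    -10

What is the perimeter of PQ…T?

50

|PQ| = √((0)² + (4)²) = √16 = 4
|QR| = √((-12)² + (-5)²) = √169 = 13
|RS| = √((-3)² + (4)²) = √25 = 5
|ST| = √((0)² + (-11)²) = √121 = 11
|TP| = √((15)² + (8)²) = √289 = 17
Perimeter = 4 + 13 + 5 + 11 + 17 = 50.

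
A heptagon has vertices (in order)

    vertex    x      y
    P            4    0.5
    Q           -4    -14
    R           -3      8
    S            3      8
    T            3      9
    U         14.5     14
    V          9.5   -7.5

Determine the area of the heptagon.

Cross-terms: -54, -74, -48, 3, -88.5, -241.75, 34.75  ⇒  Σ = -468.5
Area = |Σ|/2 = 234.25.

234.25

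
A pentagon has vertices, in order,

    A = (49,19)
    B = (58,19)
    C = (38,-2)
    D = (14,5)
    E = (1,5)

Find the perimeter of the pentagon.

|AB| = √((9)² + (0)²) = √81 = 9
|BC| = √((-20)² + (-21)²) = √841 = 29
|CD| = √((-24)² + (7)²) = √625 = 25
|DE| = √((-13)² + (0)²) = √169 = 13
|EA| = √((48)² + (14)²) = √2500 = 50
Perimeter = 9 + 29 + 25 + 13 + 50 = 126.

126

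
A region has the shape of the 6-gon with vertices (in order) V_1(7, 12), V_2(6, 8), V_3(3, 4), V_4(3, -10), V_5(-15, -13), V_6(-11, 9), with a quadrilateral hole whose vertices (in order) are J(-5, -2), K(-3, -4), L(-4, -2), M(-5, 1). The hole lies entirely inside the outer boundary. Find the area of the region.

357.5

Outer boundary:
Apply Gauss's area formula: 2A = Σ (x_i·y_{i+1} − x_{i+1}·y_i), indices taken mod 6.
Σ = (-16) + (0) + (-42) + (-189) + (-278) + (-195) = -720
Area = |Σ|/2 = 360.
Hole:
Apply the surveyor's formula: 2A = Σ (x_i·y_{i+1} − x_{i+1}·y_i), indices taken mod 4.
Σ = (14) + (-10) + (-14) + (15) = 5
Area = |Σ|/2 = 2.5.
Net area = 360 − 2.5 = 357.5.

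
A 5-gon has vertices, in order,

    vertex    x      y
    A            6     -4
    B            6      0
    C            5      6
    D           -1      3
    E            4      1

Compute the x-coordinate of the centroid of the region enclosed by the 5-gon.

Apply the shoelace (surveyor's) formula. First the cross-terms c_i = x_i·y_{i+1} − x_{i+1}·y_i:
  24, 36, 21, -13, -22  ⇒  2A = 46, A = 23.
Then Σ (x_i + x_{i+1})·c_i = 509, so x̄ = 509 / (6·23) = 509/138.

509/138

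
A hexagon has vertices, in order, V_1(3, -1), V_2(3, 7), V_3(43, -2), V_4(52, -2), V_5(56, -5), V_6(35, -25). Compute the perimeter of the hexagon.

132

|V_1V_2| = √((0)² + (8)²) = √64 = 8
|V_2V_3| = √((40)² + (-9)²) = √1681 = 41
|V_3V_4| = √((9)² + (0)²) = √81 = 9
|V_4V_5| = √((4)² + (-3)²) = √25 = 5
|V_5V_6| = √((-21)² + (-20)²) = √841 = 29
|V_6V_1| = √((-32)² + (24)²) = √1600 = 40
Perimeter = 8 + 41 + 9 + 5 + 29 + 40 = 132.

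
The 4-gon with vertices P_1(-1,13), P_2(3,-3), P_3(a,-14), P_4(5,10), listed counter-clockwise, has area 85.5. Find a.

8

The doubled signed area Σ (x_i y_{i+1} − x_{i+1} y_i) is linear in a.
With a=0 it equals 67; the coefficient of a is 13 (from the two edges through P_3).
So 13·a + 67 = 2·85.5 = 171 ⇒ a = 8.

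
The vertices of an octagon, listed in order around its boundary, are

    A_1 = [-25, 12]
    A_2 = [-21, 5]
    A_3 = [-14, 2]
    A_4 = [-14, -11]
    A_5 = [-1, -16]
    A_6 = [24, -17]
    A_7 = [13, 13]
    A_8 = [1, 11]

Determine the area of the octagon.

Σ = (127) + (28) + (182) + (213) + (401) + (533) + (130) + (287) = 1901
Area = |Σ|/2 = 950.5.

950.5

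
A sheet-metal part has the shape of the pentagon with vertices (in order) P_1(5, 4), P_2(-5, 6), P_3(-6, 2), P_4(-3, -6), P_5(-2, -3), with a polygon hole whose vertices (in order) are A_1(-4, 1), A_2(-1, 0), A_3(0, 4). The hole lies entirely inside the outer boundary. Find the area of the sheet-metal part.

Outer boundary:
Apply the shoelace formula: 2A = Σ (x_i·y_{i+1} − x_{i+1}·y_i), indices taken mod 5.
Σ = (50) + (26) + (42) + (-3) + (7) = 122
Area = |Σ|/2 = 61.
Hole:
Apply the shoelace formula: 2A = Σ (x_i·y_{i+1} − x_{i+1}·y_i), indices taken mod 3.
Cross-terms: 1, -4, 16  ⇒  Σ = 13
Area = |Σ|/2 = 6.5.
Net area = 61 − 6.5 = 54.5.

54.5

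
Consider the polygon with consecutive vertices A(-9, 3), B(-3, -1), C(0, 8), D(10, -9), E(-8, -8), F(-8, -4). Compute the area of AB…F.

Apply Gauss's area formula: 2A = Σ (x_i·y_{i+1} − x_{i+1}·y_i), indices taken mod 6.
Σ = (18) + (-24) + (-80) + (-152) + (-32) + (-60) = -330
Area = |Σ|/2 = 165.

165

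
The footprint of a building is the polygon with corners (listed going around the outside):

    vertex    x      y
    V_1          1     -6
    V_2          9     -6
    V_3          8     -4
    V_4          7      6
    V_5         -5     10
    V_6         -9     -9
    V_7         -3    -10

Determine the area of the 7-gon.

Apply Gauss's area formula: 2A = Σ (x_i·y_{i+1} − x_{i+1}·y_i), indices taken mod 7.
Cross-terms: 48, 12, 76, 100, 135, 63, 28  ⇒  Σ = 462
Area = |Σ|/2 = 231.

231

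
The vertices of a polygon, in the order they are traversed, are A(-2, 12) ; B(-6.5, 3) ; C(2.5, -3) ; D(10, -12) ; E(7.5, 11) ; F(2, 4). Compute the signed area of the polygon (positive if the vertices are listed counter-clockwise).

Apply the surveyor's formula: 2A = Σ (x_i·y_{i+1} − x_{i+1}·y_i), indices taken mod 6.
A→B: (-2)(3) − (-6.5)(12) = 72
B→C: (-6.5)(-3) − (2.5)(3) = 12
C→D: (2.5)(-12) − (10)(-3) = 0
D→E: (10)(11) − (7.5)(-12) = 200
E→F: (7.5)(4) − (2)(11) = 8
F→A: (2)(12) − (-2)(4) = 32
Σ = 324
Signed area = Σ/2 = 162 (positive ⇒ counter-clockwise traversal).

162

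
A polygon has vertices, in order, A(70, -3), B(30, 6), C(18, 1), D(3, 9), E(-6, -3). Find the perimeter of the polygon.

|AB| = √((-40)² + (9)²) = √1681 = 41
|BC| = √((-12)² + (-5)²) = √169 = 13
|CD| = √((-15)² + (8)²) = √289 = 17
|DE| = √((-9)² + (-12)²) = √225 = 15
|EA| = √((76)² + (0)²) = √5776 = 76
Perimeter = 41 + 13 + 17 + 15 + 76 = 162.

162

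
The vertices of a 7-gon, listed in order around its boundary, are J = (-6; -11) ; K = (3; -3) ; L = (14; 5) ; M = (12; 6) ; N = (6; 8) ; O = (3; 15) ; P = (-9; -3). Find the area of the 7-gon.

232.5

Apply the shoelace (surveyor's) formula: 2A = Σ (x_i·y_{i+1} − x_{i+1}·y_i), indices taken mod 7.
Σ = (51) + (57) + (24) + (60) + (66) + (126) + (81) = 465
Area = |Σ|/2 = 232.5.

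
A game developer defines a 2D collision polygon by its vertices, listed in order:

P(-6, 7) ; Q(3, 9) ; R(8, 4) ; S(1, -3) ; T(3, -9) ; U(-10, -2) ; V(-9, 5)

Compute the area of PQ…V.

180

Σ = (-75) + (-60) + (-28) + (0) + (-96) + (-68) + (-33) = -360
Area = |Σ|/2 = 180.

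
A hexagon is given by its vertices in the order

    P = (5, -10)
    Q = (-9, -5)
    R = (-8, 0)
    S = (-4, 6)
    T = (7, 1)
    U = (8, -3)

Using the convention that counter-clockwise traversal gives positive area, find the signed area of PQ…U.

-171.5

Apply the surveyor's formula: 2A = Σ (x_i·y_{i+1} − x_{i+1}·y_i), indices taken mod 6.
Σ = (-115) + (-40) + (-48) + (-46) + (-29) + (-65) = -343
Signed area = Σ/2 = -171.5 (negative ⇒ clockwise traversal).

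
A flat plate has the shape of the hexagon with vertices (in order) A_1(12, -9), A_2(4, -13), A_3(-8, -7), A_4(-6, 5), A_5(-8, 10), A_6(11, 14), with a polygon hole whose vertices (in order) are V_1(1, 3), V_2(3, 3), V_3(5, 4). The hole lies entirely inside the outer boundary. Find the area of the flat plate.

420.5

Outer boundary:
Apply the shoelace (surveyor's) formula: 2A = Σ (x_i·y_{i+1} − x_{i+1}·y_i), indices taken mod 6.
Σ = (-120) + (-132) + (-82) + (-20) + (-222) + (-267) = -843
Area = |Σ|/2 = 421.5.
Hole:
Apply the surveyor's formula: 2A = Σ (x_i·y_{i+1} − x_{i+1}·y_i), indices taken mod 3.
V_1→V_2: (1)(3) − (3)(3) = -6
V_2→V_3: (3)(4) − (5)(3) = -3
V_3→V_1: (5)(3) − (1)(4) = 11
Σ = 2
Area = |Σ|/2 = 1.
Net area = 421.5 − 1 = 420.5.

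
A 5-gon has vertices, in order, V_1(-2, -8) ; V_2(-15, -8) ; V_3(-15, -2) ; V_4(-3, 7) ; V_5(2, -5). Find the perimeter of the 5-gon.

|V_1V_2| = √((-13)² + (0)²) = √169 = 13
|V_2V_3| = √((0)² + (6)²) = √36 = 6
|V_3V_4| = √((12)² + (9)²) = √225 = 15
|V_4V_5| = √((5)² + (-12)²) = √169 = 13
|V_5V_1| = √((-4)² + (-3)²) = √25 = 5
Perimeter = 13 + 6 + 15 + 13 + 5 = 52.

52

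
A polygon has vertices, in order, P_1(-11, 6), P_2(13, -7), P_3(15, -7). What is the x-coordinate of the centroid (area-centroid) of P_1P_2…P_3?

Apply the surveyor's formula. First the cross-terms c_i = x_i·y_{i+1} − x_{i+1}·y_i:
  -1, 14, 13  ⇒  2A = 26, A = 13.
Then Σ (x_i + x_{i+1})·c_i = 442, so x̄ = 442 / (6·13) = 17/3.

17/3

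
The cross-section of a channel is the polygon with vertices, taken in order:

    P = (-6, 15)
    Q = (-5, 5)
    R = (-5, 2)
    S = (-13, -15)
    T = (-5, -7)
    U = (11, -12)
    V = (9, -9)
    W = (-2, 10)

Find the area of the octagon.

Apply the shoelace formula: 2A = Σ (x_i·y_{i+1} − x_{i+1}·y_i), indices taken mod 8.
Cross-terms: 45, 15, 101, 16, 137, 9, 72, 30  ⇒  Σ = 425
Area = |Σ|/2 = 212.5.

212.5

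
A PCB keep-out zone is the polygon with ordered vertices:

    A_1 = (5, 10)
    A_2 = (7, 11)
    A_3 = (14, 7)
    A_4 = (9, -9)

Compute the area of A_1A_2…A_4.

87

Σ = (-15) + (-105) + (-189) + (135) = -174
Area = |Σ|/2 = 87.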